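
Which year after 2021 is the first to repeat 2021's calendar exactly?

Two years share a calendar iff Jan 1 falls on the same weekday and both are leap or both are common. 2021: Jan 1 is Friday, common year.
2022: Jan 1 Saturday, common
2023: Jan 1 Sunday, common
2024: Jan 1 Monday, leap
2025: Jan 1 Wednesday, common
2026: Jan 1 Thursday, common
2027: Jan 1 Friday, common
2027 matches on both conditions.

2027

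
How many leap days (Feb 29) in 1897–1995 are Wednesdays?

3

Leap years in 1897–1995: 23 of them.
Feb 29 weekday advances by 5 (mod 7) from one leap year to the next four years later (or differs when a century non-leap intervenes).
Leap-day weekdays: 1904:Mon 1908:Sat 1912:Thu 1916:Tue 1920:Sun 1924:Fri 1928:Wed✓ 1932:Mon 1936:Sat 1940:Thu 1944:Tue 1948:Sun 1952:Fri 1956:Wed✓ 1960:Mon 1964:Sat 1968:Thu 1972:Tue 1976:Sun 1980:Fri 1984:Wed✓ 1988:Mon 1992:Sat
Wednesday: 1928, 1956, 1984 → 3.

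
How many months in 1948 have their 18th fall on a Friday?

1

Check the 18th of each month of 1948: Jan 18: Sun, Feb 18: Wed, Mar 18: Thu, Apr 18: Sun, May 18: Tue, Jun 18: Fri, Jul 18: Sun, Aug 18: Wed, Sep 18: Sat, Oct 18: Mon, Nov 18: Thu, Dec 18: Sat.
Friday occurs in June — 1 month.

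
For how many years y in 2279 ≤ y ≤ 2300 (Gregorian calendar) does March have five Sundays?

March has 31 days; it has five Sundays when Sunday falls among the first (month-length − 28) days — i.e. when March 1 is one of Sunday/Saturday/Friday.
March 1 by year: 2279:Sat✓ 2280:Mon 2281:Tue 2282:Wed 2283:Thu 2284:Sat✓ 2285:Sun✓ 2286:Mon 2287:Tue 2288:Thu 2289:Fri✓ 2290:Sat✓ 2291:Sun✓ 2292:Tue 2293:Wed 2294:Thu 2295:Fri✓ 2296:Sun✓ 2297:Mon 2298:Tue 2299:Wed 2300:Thu
Years with five Sundays: 2279, 2284, 2285, 2289, 2290, 2291, 2295, 2296 → 8.

8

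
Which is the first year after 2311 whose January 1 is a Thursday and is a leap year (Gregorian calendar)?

2320

Jan 1 advances by 2 weekdays after a leap year and by 1 after a common year.
2311: Jan 1 is Sunday.
2312: Monday (leap)
2313: Wednesday
2314: Thursday
2315: Friday
2316: Saturday (leap)
2317: Monday
2318: Tuesday
2319: Wednesday
2320: Thursday (leap)
2320 begins on a Thursday and is a leap year.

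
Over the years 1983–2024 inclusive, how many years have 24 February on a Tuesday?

Track 24 February's weekday year by year (advancing +1, or +2 across a Feb 29):
  1983: Thu  1984: Fri (+1)  1985: Sun (+2)  1986: Mon (+1)  1987: Tue (+1) ✓
  1988: Wed (+1)  1989: Fri (+2)  1990: Sat (+1)  1991: Sun (+1)  1992: Mon (+1)
  1993: Wed (+2)  1994: Thu (+1)  1995: Fri (+1)  1996: Sat (+1)  … (14 more years) …
  2011: Thu (+1)  2012: Fri (+1)  2013: Sun (+2)  2014: Mon (+1)  2015: Tue (+1) ✓
  2016: Wed (+1)  2017: Fri (+2)  2018: Sat (+1)  2019: Sun (+1)  2020: Mon (+1)
  2021: Wed (+2)  2022: Thu (+1)  2023: Fri (+1)  2024: Sat (+1)
Tuesday years: 1987, 1998, 2004, 2009, 2015 — 5 in total.

5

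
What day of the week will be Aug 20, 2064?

Wednesday

January 1, 2064 is a Tuesday.
August 20 is day 233 of the year, i.e. 232 days after Jan 1.
232 mod 7 = 1, so advance 1 weekday from Tuesday: Wednesday.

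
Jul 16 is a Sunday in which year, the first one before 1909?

From one year to the next, a fixed date's weekday advances by 1, or by 2 when a Feb 29 lies between the two dates.
1909: July 16 is Friday.
1908: Thursday (−1)
1907: Tuesday (−2)
1906: Monday (−1)
1905: Sunday (−1)
Jul 16 falls on a Sunday in 1905.

1905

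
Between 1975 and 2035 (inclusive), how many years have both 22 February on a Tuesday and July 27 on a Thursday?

2

Check each year's weekday for 22 February and July 27:
  1975: Sat/Sun  1976: Sun/Tue  1977: Tue/Wed  1978: Wed/Thu  1979: Thu/Fri  1980: Fri/Sun  1981: Sun/Mon  1982: Mon/Tue  1983: Tue/Wed  1984: Wed/Fri  1985: Fri/Sat  1986: Sat/Sun  1987: Sun/Mon  1988: Mon/Wed  …(33 more)…  2022: Tue/Wed  2023: Wed/Thu  2024: Thu/Sat  2025: Sat/Sun  2026: Sun/Mon  2027: Mon/Tue  2028: Tue/Thu ✓  2029: Thu/Fri  2030: Fri/Sat  2031: Sat/Sun  2032: Sun/Tue  2033: Tue/Wed  2034: Wed/Thu  2035: Thu/Fri
Both conditions hold in: 2000, 2028 — 2.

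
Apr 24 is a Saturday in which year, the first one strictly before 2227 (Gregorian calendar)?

2224

From one year to the next, a fixed date's weekday advances by 1, or by 2 when a Feb 29 lies between the two dates.
2227: April 24 is Tuesday.
2226: Monday (−1)
2225: Sunday (−1)
2224: Saturday (−1)
Apr 24 falls on a Saturday in 2224.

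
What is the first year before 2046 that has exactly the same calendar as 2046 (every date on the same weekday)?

Two years share a calendar iff Jan 1 falls on the same weekday and both are leap or both are common. 2046: Jan 1 is Monday, common year.
2045: Jan 1 Sunday, common
2044: Jan 1 Friday, leap
2043: Jan 1 Thursday, common
2042: Jan 1 Wednesday, common
2041: Jan 1 Tuesday, common
2040: Jan 1 Sunday, leap
2039: Jan 1 Saturday, common
2038: Jan 1 Friday, common
2037: Jan 1 Thursday, common
2036: Jan 1 Tuesday, leap
2035: Jan 1 Monday, common
2035 matches on both conditions.

2035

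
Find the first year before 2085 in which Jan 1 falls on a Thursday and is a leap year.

Jan 1 advances by 2 weekdays after a leap year and by 1 after a common year.
2085: Jan 1 is Monday.
2084: Saturday (leap)
2083: Friday
2082: Thursday
2081: Wednesday
2080: Monday (leap)
2079: Sunday
2078: Saturday
2077: Friday
2076: Wednesday (leap)
2075: Tuesday
2074: Monday
2073: Sunday
2072: Friday (leap)
2071: Thursday
2070: Wednesday
2069: Tuesday
2068: Sunday (leap)
2067: Saturday
2066: Friday
2065: Thursday
2064: Tuesday (leap)
2063: Monday
2062: Sunday
2061: Saturday
2060: Thursday (leap)
2060 begins on a Thursday and is a leap year.

2060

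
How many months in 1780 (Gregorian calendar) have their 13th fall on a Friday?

Check the 13th of each month of 1780: Jan 13: Thu, Feb 13: Sun, Mar 13: Mon, Apr 13: Thu, May 13: Sat, Jun 13: Tue, Jul 13: Thu, Aug 13: Sun, Sep 13: Wed, Oct 13: Fri, Nov 13: Mon, Dec 13: Wed.
Friday occurs in October — 1 month.

1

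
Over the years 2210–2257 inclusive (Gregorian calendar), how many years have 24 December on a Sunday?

Track 24 December's weekday year by year (advancing +1, or +2 across a Feb 29):
  2210: Mon  2211: Tue (+1)  2212: Thu (+2)  2213: Fri (+1)  2214: Sat (+1)
  2215: Sun (+1) ✓  2216: Tue (+2)  2217: Wed (+1)  2218: Thu (+1)  2219: Fri (+1)
  2220: Sun (+2) ✓  2221: Mon (+1)  2222: Tue (+1)  2223: Wed (+1)  … (20 more years) …
  2244: Tue (+2)  2245: Wed (+1)  2246: Thu (+1)  2247: Fri (+1)  2248: Sun (+2) ✓
  2249: Mon (+1)  2250: Tue (+1)  2251: Wed (+1)  2252: Fri (+2)  2253: Sat (+1)
  2254: Sun (+1) ✓  2255: Mon (+1)  2256: Wed (+2)  2257: Thu (+1)
Sunday years: 2215, 2220, 2226, 2237, 2243, 2248, 2254 — 7 in total.

7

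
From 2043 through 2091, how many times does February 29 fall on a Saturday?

Leap years in 2043–2091: 12 of them.
Feb 29 weekday advances by 5 (mod 7) from one leap year to the next four years later (or differs when a century non-leap intervenes).
Leap-day weekdays: 2044:Mon 2048:Sat✓ 2052:Thu 2056:Tue 2060:Sun 2064:Fri 2068:Wed 2072:Mon 2076:Sat✓ 2080:Thu 2084:Tue 2088:Sun
Saturday: 2048, 2076 → 2.

2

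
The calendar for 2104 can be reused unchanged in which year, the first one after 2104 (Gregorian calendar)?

2132

Two years share a calendar iff Jan 1 falls on the same weekday and both are leap or both are common. 2104: Jan 1 is Tuesday, leap year.
2105: Jan 1 Thursday, common
2106: Jan 1 Friday, common
2107: Jan 1 Saturday, common
2108: Jan 1 Sunday, leap
2109: Jan 1 Tuesday, common
2110: Jan 1 Wednesday, common
2111: Jan 1 Thursday, common
2112: Jan 1 Friday, leap
2113: Jan 1 Sunday, common
2114: Jan 1 Monday, common
2115: Jan 1 Tuesday, common
2116: Jan 1 Wednesday, leap
2117: Jan 1 Friday, common
2118: Jan 1 Saturday, common
2119: Jan 1 Sunday, common
2120: Jan 1 Monday, leap
2121: Jan 1 Wednesday, common
2122: Jan 1 Thursday, common
2123: Jan 1 Friday, common
2124: Jan 1 Saturday, leap
2125: Jan 1 Monday, common
2126: Jan 1 Tuesday, common
2127: Jan 1 Wednesday, common
2128: Jan 1 Thursday, leap
2129: Jan 1 Saturday, common
2130: Jan 1 Sunday, common
2131: Jan 1 Monday, common
2132: Jan 1 Tuesday, leap
2132 matches on both conditions.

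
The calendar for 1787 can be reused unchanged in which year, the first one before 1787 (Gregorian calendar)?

Two years share a calendar iff Jan 1 falls on the same weekday and both are leap or both are common. 1787: Jan 1 is Monday, common year.
1786: Jan 1 Sunday, common
1785: Jan 1 Saturday, common
1784: Jan 1 Thursday, leap
1783: Jan 1 Wednesday, common
1782: Jan 1 Tuesday, common
1781: Jan 1 Monday, common
1781 matches on both conditions.

1781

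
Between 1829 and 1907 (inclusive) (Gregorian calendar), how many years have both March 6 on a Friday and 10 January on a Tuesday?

0

Check each year's weekday for March 6 and 10 January:
  1829: Fri/Sat  1830: Sat/Sun  1831: Sun/Mon  1832: Tue/Tue  1833: Wed/Thu  1834: Thu/Fri  1835: Fri/Sat  1836: Sun/Sun  1837: Mon/Tue  1838: Tue/Wed  1839: Wed/Thu  1840: Fri/Fri  1841: Sat/Sun  1842: Sun/Mon  …(51 more)…  1894: Tue/Wed  1895: Wed/Thu  1896: Fri/Fri  1897: Sat/Sun  1898: Sun/Mon  1899: Mon/Tue  1900: Tue/Wed  1901: Wed/Thu  1902: Thu/Fri  1903: Fri/Sat  1904: Sun/Sun  1905: Mon/Tue  1906: Tue/Wed  1907: Wed/Thu
Both conditions hold in: no year — 0.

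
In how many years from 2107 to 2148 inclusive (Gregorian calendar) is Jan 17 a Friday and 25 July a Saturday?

Check each year's weekday for Jan 17 and 25 July:
  2107: Mon/Mon  2108: Tue/Wed  2109: Thu/Thu  2110: Fri/Fri  2111: Sat/Sat  2112: Sun/Mon  2113: Tue/Tue  2114: Wed/Wed  2115: Thu/Thu  2116: Fri/Sat ✓  2117: Sun/Sun  2118: Mon/Mon  2119: Tue/Tue  2120: Wed/Thu  …(14 more)…  2135: Mon/Mon  2136: Tue/Wed  2137: Thu/Thu  2138: Fri/Fri  2139: Sat/Sat  2140: Sun/Mon  2141: Tue/Tue  2142: Wed/Wed  2143: Thu/Thu  2144: Fri/Sat ✓  2145: Sun/Sun  2146: Mon/Mon  2147: Tue/Tue  2148: Wed/Thu
Both conditions hold in: 2116, 2144 — 2.

2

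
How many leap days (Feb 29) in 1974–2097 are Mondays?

4

Leap years in 1974–2097: 31 of them.
Feb 29 weekday advances by 5 (mod 7) from one leap year to the next four years later (or differs when a century non-leap intervenes).
Leap-day weekdays: 1976:Sun 1980:Fri 1984:Wed 1988:Mon✓ 1992:Sat 1996:Thu 2000:Tue 2004:Sun 2008:Fri 2012:Wed 2016:Mon✓ 2020:Sat 2024:Thu …(5 more)… 2048:Sat 2052:Thu 2056:Tue 2060:Sun 2064:Fri 2068:Wed 2072:Mon✓ 2076:Sat 2080:Thu 2084:Tue 2088:Sun 2092:Fri 2096:Wed
Monday: 1988, 2016, 2044, 2072 → 4.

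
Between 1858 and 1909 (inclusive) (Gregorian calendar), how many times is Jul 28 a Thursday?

8

Track Jul 28's weekday year by year (advancing +1, or +2 across a Feb 29):
  1858: Wed  1859: Thu (+1) ✓  1860: Sat (+2)  1861: Sun (+1)  1862: Mon (+1)
  1863: Tue (+1)  1864: Thu (+2) ✓  1865: Fri (+1)  1866: Sat (+1)  1867: Sun (+1)
  1868: Tue (+2)  1869: Wed (+1)  1870: Thu (+1) ✓  1871: Fri (+1)  … (24 more years) …
  1896: Tue (+2)  1897: Wed (+1)  1898: Thu (+1) ✓  1899: Fri (+1)  1900: Sat (+1)
  1901: Sun (+1)  1902: Mon (+1)  1903: Tue (+1)  1904: Thu (+2) ✓  1905: Fri (+1)
  1906: Sat (+1)  1907: Sun (+1)  1908: Tue (+2)  1909: Wed (+1)
Thursday years: 1859, 1864, 1870, 1881, 1887, 1892, 1898, 1904 — 8 in total.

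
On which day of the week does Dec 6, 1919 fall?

Saturday

January 1, 1919 is a Wednesday.
December 6 is day 340 of the year, i.e. 339 days after Jan 1.
339 mod 7 = 3, so advance 3 weekdays from Wednesday: Saturday.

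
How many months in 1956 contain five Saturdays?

A month of length L has five Saturdays iff its first Saturday is on day ≤ L−28 (so day 1–3 in a 31-day month, 1–2 in a 30-day month, day 1 in a leap February).
Checking each month of 1956: Jan starts Sun (31d); Feb starts Wed (29d); Mar starts Thu (31d) ✓; Apr starts Sun (30d); May starts Tue (31d); Jun starts Fri (30d) ✓; Jul starts Sun (31d); Aug starts Wed (31d); Sep starts Sat (30d) ✓; Oct starts Mon (31d); Nov starts Thu (30d); Dec starts Sat (31d) ✓.
Five-Saturday months: March, June, September, December → 4.

4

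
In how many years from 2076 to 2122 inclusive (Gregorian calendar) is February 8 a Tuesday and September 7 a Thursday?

1

Check each year's weekday for February 8 and September 7:
  2076: Sat/Mon  2077: Mon/Tue  2078: Tue/Wed  2079: Wed/Thu  2080: Thu/Sat  2081: Sat/Sun  2082: Sun/Mon  2083: Mon/Tue  2084: Tue/Thu ✓  2085: Thu/Fri  2086: Fri/Sat  2087: Sat/Sun  2088: Sun/Tue  2089: Tue/Wed  …(19 more)…  2109: Fri/Sat  2110: Sat/Sun  2111: Sun/Mon  2112: Mon/Wed  2113: Wed/Thu  2114: Thu/Fri  2115: Fri/Sat  2116: Sat/Mon  2117: Mon/Tue  2118: Tue/Wed  2119: Wed/Thu  2120: Thu/Sat  2121: Sat/Sun  2122: Sun/Mon
Both conditions hold in: 2084 — 1.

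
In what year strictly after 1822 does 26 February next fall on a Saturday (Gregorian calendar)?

From one year to the next, a fixed date's weekday advances by 1, or by 2 when a Feb 29 lies between the two dates.
1822: February 26 is Tuesday.
1823: Wednesday (+1)
1824: Thursday (+1)
1825: Saturday (+2)
26 February falls on a Saturday in 1825.

1825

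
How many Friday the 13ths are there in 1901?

Check the 13th of each month of 1901: Jan 13: Sun, Feb 13: Wed, Mar 13: Wed, Apr 13: Sat, May 13: Mon, Jun 13: Thu, Jul 13: Sat, Aug 13: Tue, Sep 13: Fri, Oct 13: Sun, Nov 13: Wed, Dec 13: Fri.
Friday occurs in September, December — 2 months.

2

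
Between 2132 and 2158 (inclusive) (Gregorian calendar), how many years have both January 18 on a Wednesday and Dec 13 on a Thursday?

Check each year's weekday for January 18 and Dec 13:
  2132: Fri/Sat  2133: Sun/Sun  2134: Mon/Mon  2135: Tue/Tue  2136: Wed/Thu ✓  2137: Fri/Fri  2138: Sat/Sat  2139: Sun/Sun  2140: Mon/Tue  2141: Wed/Wed  2142: Thu/Thu  2143: Fri/Fri  2144: Sat/Sun  2145: Mon/Mon  2146: Tue/Tue  2147: Wed/Wed  2148: Thu/Fri  2149: Sat/Sat  2150: Sun/Sun  2151: Mon/Mon  2152: Tue/Wed  2153: Thu/Thu  2154: Fri/Fri  2155: Sat/Sat  2156: Sun/Mon  2157: Tue/Tue  2158: Wed/Wed
Both conditions hold in: 2136 — 1.

1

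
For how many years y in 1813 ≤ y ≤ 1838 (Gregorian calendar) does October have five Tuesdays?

11

October has 31 days; it has five Tuesdays when Tuesday falls among the first (month-length − 28) days — i.e. when October 1 is one of Tuesday/Monday/Sunday.
October 1 by year: 1813:Fri 1814:Sat 1815:Sun✓ 1816:Tue✓ 1817:Wed 1818:Thu 1819:Fri 1820:Sun✓ 1821:Mon✓ 1822:Tue✓ 1823:Wed 1824:Fri 1825:Sat 1826:Sun✓ 1827:Mon✓ 1828:Wed 1829:Thu 1830:Fri 1831:Sat 1832:Mon✓ 1833:Tue✓ 1834:Wed 1835:Thu 1836:Sat 1837:Sun✓ 1838:Mon✓
Years with five Tuesdays: 1815, 1816, 1820, 1821, 1822, 1826, 1827, 1832, 1833, 1837, 1838 → 11.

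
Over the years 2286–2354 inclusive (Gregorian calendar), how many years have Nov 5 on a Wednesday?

Track Nov 5's weekday year by year (advancing +1, or +2 across a Feb 29):
  2286: Fri  2287: Sat (+1)  2288: Mon (+2)  2289: Tue (+1)  2290: Wed (+1) ✓
  2291: Thu (+1)  2292: Sat (+2)  2293: Sun (+1)  2294: Mon (+1)  2295: Tue (+1)
  2296: Thu (+2)  2297: Fri (+1)  2298: Sat (+1)  2299: Sun (+1)  … (41 more years) …
  2341: Wed (+1) ✓  2342: Thu (+1)  2343: Fri (+1)  2344: Sun (+2)  2345: Mon (+1)
  2346: Tue (+1)  2347: Wed (+1) ✓  2348: Fri (+2)  2349: Sat (+1)  2350: Sun (+1)
  2351: Mon (+1)  2352: Wed (+2) ✓  2353: Thu (+1)  2354: Fri (+1)
Wednesday years: 2290, 2302, 2313, 2319, 2324, 2330, 2341, 2347, 2352 — 9 in total.

9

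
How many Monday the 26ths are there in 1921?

Check the 26th of each month of 1921: Jan 26: Wed, Feb 26: Sat, Mar 26: Sat, Apr 26: Tue, May 26: Thu, Jun 26: Sun, Jul 26: Tue, Aug 26: Fri, Sep 26: Mon, Oct 26: Wed, Nov 26: Sat, Dec 26: Mon.
Monday occurs in September, December — 2 months.

2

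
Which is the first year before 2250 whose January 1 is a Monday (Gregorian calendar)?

2249

Jan 1 advances by 2 weekdays after a leap year and by 1 after a common year.
2250: Jan 1 is Tuesday.
2249: Monday
2249 begins on a Monday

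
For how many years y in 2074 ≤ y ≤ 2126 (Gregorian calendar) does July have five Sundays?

July has 31 days; it has five Sundays when Sunday falls among the first (month-length − 28) days — i.e. when July 1 is one of Sunday/Saturday/Friday.
July 1 by year: 2074:Sun✓ 2075:Mon 2076:Wed 2077:Thu 2078:Fri✓ 2079:Sat✓ 2080:Mon 2081:Tue 2082:Wed 2083:Thu 2084:Sat✓ 2085:Sun✓ 2086:Mon 2087:Tue 2088:Thu …(23 more)… 2112:Fri✓ 2113:Sat✓ 2114:Sun✓ 2115:Mon 2116:Wed 2117:Thu 2118:Fri✓ 2119:Sat✓ 2120:Mon 2121:Tue 2122:Wed 2123:Thu 2124:Sat✓ 2125:Sun✓ 2126:Mon
Years with five Sundays: 2074, 2078, 2079, 2084, 2085, 2089, 2090, 2091, 2095, 2096, 2101, 2102, 2103, 2107, 2108, 2112, 2113, 2114, 2118, 2119, 2124, 2125 → 22.

22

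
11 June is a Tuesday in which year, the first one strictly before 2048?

From one year to the next, a fixed date's weekday advances by 1, or by 2 when a Feb 29 lies between the two dates.
2048: June 11 is Thursday.
2047: Tuesday (−2)
11 June falls on a Tuesday in 2047.

2047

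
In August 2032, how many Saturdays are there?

4

August 2032 has 31 days and begins on Sunday.
The first Saturday is August 7.
Saturdays fall on 7, 14, 21, 28 — that's 4.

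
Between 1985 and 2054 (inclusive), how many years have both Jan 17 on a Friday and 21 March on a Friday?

8

Check each year's weekday for Jan 17 and 21 March:
  1985: Thu/Thu  1986: Fri/Fri ✓  1987: Sat/Sat  1988: Sun/Mon  1989: Tue/Tue  1990: Wed/Wed  1991: Thu/Thu  1992: Fri/Sat  1993: Sun/Sun  1994: Mon/Mon  1995: Tue/Tue  1996: Wed/Thu  1997: Fri/Fri ✓  1998: Sat/Sat  …(42 more)…  2041: Thu/Thu  2042: Fri/Fri ✓  2043: Sat/Sat  2044: Sun/Mon  2045: Tue/Tue  2046: Wed/Wed  2047: Thu/Thu  2048: Fri/Sat  2049: Sun/Sun  2050: Mon/Mon  2051: Tue/Tue  2052: Wed/Thu  2053: Fri/Fri ✓  2054: Sat/Sat
Both conditions hold in: 1986, 1997, 2003, 2014, 2025, 2031, 2042, 2053 — 8.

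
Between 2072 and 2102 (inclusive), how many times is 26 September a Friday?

Track 26 September's weekday year by year (advancing +1, or +2 across a Feb 29):
  2072: Mon  2073: Tue (+1)  2074: Wed (+1)  2075: Thu (+1)  2076: Sat (+2)
  2077: Sun (+1)  2078: Mon (+1)  2079: Tue (+1)  2080: Thu (+2)  2081: Fri (+1) ✓
  2082: Sat (+1)  2083: Sun (+1)  2084: Tue (+2)  2085: Wed (+1)  … (3 more years) …
  2089: Mon (+1)  2090: Tue (+1)  2091: Wed (+1)  2092: Fri (+2) ✓  2093: Sat (+1)
  2094: Sun (+1)  2095: Mon (+1)  2096: Wed (+2)  2097: Thu (+1)  2098: Fri (+1) ✓
  2099: Sat (+1)  2100: Sun (+1)  2101: Mon (+1)  2102: Tue (+1)
Friday years: 2081, 2087, 2092, 2098 — 4 in total.

4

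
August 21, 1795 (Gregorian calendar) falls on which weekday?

January 1, 1795 is a Thursday.
August 21 is day 233 of the year, i.e. 232 days after Jan 1.
232 mod 7 = 1, so advance 1 weekday from Thursday: Friday.

Friday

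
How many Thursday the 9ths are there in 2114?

1

Check the 9th of each month of 2114: Jan 9: Tue, Feb 9: Fri, Mar 9: Fri, Apr 9: Mon, May 9: Wed, Jun 9: Sat, Jul 9: Mon, Aug 9: Thu, Sep 9: Sun, Oct 9: Tue, Nov 9: Fri, Dec 9: Sun.
Thursday occurs in August — 1 month.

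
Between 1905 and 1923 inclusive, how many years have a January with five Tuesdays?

January has 31 days; it has five Tuesdays when Tuesday falls among the first (month-length − 28) days — i.e. when January 1 is one of Tuesday/Monday/Sunday.
January 1 by year: 1905:Sun✓ 1906:Mon✓ 1907:Tue✓ 1908:Wed 1909:Fri 1910:Sat 1911:Sun✓ 1912:Mon✓ 1913:Wed 1914:Thu 1915:Fri 1916:Sat 1917:Mon✓ 1918:Tue✓ 1919:Wed 1920:Thu 1921:Sat 1922:Sun✓ 1923:Mon✓
Years with five Tuesdays: 1905, 1906, 1907, 1911, 1912, 1917, 1918, 1922, 1923 → 9.

9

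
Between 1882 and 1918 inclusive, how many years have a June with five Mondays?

June has 30 days; it has five Mondays when Monday falls among the first (month-length − 28) days — i.e. when June 1 is one of Monday/Sunday.
June 1 by year: 1882:Thu 1883:Fri 1884:Sun✓ 1885:Mon✓ 1886:Tue 1887:Wed 1888:Fri 1889:Sat 1890:Sun✓ 1891:Mon✓ 1892:Wed 1893:Thu 1894:Fri 1895:Sat 1896:Mon✓ …(7 more)… 1904:Wed 1905:Thu 1906:Fri 1907:Sat 1908:Mon✓ 1909:Tue 1910:Wed 1911:Thu 1912:Sat 1913:Sun✓ 1914:Mon✓ 1915:Tue 1916:Thu 1917:Fri 1918:Sat
Years with five Mondays: 1884, 1885, 1890, 1891, 1896, 1902, 1903, 1908, 1913, 1914 → 10.

10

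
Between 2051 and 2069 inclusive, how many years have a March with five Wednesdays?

8

March has 31 days; it has five Wednesdays when Wednesday falls among the first (month-length − 28) days — i.e. when March 1 is one of Wednesday/Tuesday/Monday.
March 1 by year: 2051:Wed✓ 2052:Fri 2053:Sat 2054:Sun 2055:Mon✓ 2056:Wed✓ 2057:Thu 2058:Fri 2059:Sat 2060:Mon✓ 2061:Tue✓ 2062:Wed✓ 2063:Thu 2064:Sat 2065:Sun 2066:Mon✓ 2067:Tue✓ 2068:Thu 2069:Fri
Years with five Wednesdays: 2051, 2055, 2056, 2060, 2061, 2062, 2066, 2067 → 8.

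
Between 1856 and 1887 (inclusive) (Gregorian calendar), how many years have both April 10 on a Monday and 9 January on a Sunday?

Check each year's weekday for April 10 and 9 January:
  1856: Thu/Wed  1857: Fri/Fri  1858: Sat/Sat  1859: Sun/Sun  1860: Tue/Mon  1861: Wed/Wed  1862: Thu/Thu  1863: Fri/Fri  1864: Sun/Sat  1865: Mon/Mon  1866: Tue/Tue  1867: Wed/Wed  1868: Fri/Thu  1869: Sat/Sat  …(4 more)…  1874: Fri/Fri  1875: Sat/Sat  1876: Mon/Sun ✓  1877: Tue/Tue  1878: Wed/Wed  1879: Thu/Thu  1880: Sat/Fri  1881: Sun/Sun  1882: Mon/Mon  1883: Tue/Tue  1884: Thu/Wed  1885: Fri/Fri  1886: Sat/Sat  1887: Sun/Sun
Both conditions hold in: 1876 — 1.

1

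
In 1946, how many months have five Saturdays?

4

A month of length L has five Saturdays iff its first Saturday is on day ≤ L−28 (so day 1–3 in a 31-day month, 1–2 in a 30-day month, day 1 in a leap February).
Checking each month of 1946: Jan starts Tue (31d); Feb starts Fri (28d); Mar starts Fri (31d) ✓; Apr starts Mon (30d); May starts Wed (31d); Jun starts Sat (30d) ✓; Jul starts Mon (31d); Aug starts Thu (31d) ✓; Sep starts Sun (30d); Oct starts Tue (31d); Nov starts Fri (30d) ✓; Dec starts Sun (31d).
Five-Saturday months: March, June, August, November → 4.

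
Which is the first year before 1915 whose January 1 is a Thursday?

Jan 1 advances by 2 weekdays after a leap year and by 1 after a common year.
1915: Jan 1 is Friday.
1914: Thursday
1914 begins on a Thursday

1914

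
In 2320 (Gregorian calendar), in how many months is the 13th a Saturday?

2

Check the 13th of each month of 2320: Jan 13: Tue, Feb 13: Fri, Mar 13: Sat, Apr 13: Tue, May 13: Thu, Jun 13: Sun, Jul 13: Tue, Aug 13: Fri, Sep 13: Mon, Oct 13: Wed, Nov 13: Sat, Dec 13: Mon.
Saturday occurs in March, November — 2 months.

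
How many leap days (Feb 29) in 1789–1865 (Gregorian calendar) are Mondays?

Leap years in 1789–1865: 18 of them.
Feb 29 weekday advances by 5 (mod 7) from one leap year to the next four years later (or differs when a century non-leap intervenes).
Leap-day weekdays: 1792:Wed 1796:Mon✓ 1804:Wed 1808:Mon✓ 1812:Sat 1816:Thu 1820:Tue 1824:Sun 1828:Fri 1832:Wed 1836:Mon✓ 1840:Sat 1844:Thu 1848:Tue 1852:Sun 1856:Fri 1860:Wed 1864:Mon✓
Monday: 1796, 1808, 1836, 1864 → 4.

4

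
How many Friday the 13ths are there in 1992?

Check the 13th of each month of 1992: Jan 13: Mon, Feb 13: Thu, Mar 13: Fri, Apr 13: Mon, May 13: Wed, Jun 13: Sat, Jul 13: Mon, Aug 13: Thu, Sep 13: Sun, Oct 13: Tue, Nov 13: Fri, Dec 13: Sun.
Friday occurs in March, November — 2 months.

2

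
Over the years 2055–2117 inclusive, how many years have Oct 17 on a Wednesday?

Track Oct 17's weekday year by year (advancing +1, or +2 across a Feb 29):
  2055: Sun  2056: Tue (+2)  2057: Wed (+1) ✓  2058: Thu (+1)  2059: Fri (+1)
  2060: Sun (+2)  2061: Mon (+1)  2062: Tue (+1)  2063: Wed (+1) ✓  2064: Fri (+2)
  2065: Sat (+1)  2066: Sun (+1)  2067: Mon (+1)  2068: Wed (+2) ✓  … (35 more years) …
  2104: Fri (+2)  2105: Sat (+1)  2106: Sun (+1)  2107: Mon (+1)  2108: Wed (+2) ✓
  2109: Thu (+1)  2110: Fri (+1)  2111: Sat (+1)  2112: Mon (+2)  2113: Tue (+1)
  2114: Wed (+1) ✓  2115: Thu (+1)  2116: Sat (+2)  2117: Sun (+1)
Wednesday years: 2057, 2063, 2068, 2074, 2085, 2091, 2096, 2103, 2108, 2114 — 10 in total.

10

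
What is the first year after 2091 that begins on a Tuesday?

Jan 1 advances by 2 weekdays after a leap year and by 1 after a common year.
2091: Jan 1 is Monday.
2092: Tuesday (leap)
2092 begins on a Tuesday

2092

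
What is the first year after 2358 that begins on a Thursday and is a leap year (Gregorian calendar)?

Jan 1 advances by 2 weekdays after a leap year and by 1 after a common year.
2358: Jan 1 is Wednesday.
2359: Thursday
2360: Friday (leap)
2361: Sunday
2362: Monday
2363: Tuesday
2364: Wednesday (leap)
2365: Friday
2366: Saturday
2367: Sunday
2368: Monday (leap)
2369: Wednesday
2370: Thursday
2371: Friday
2372: Saturday (leap)
2373: Monday
2374: Tuesday
2375: Wednesday
2376: Thursday (leap)
2376 begins on a Thursday and is a leap year.

2376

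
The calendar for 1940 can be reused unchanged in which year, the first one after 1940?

1968

Two years share a calendar iff Jan 1 falls on the same weekday and both are leap or both are common. 1940: Jan 1 is Monday, leap year.
1941: Jan 1 Wednesday, common
1942: Jan 1 Thursday, common
1943: Jan 1 Friday, common
1944: Jan 1 Saturday, leap
1945: Jan 1 Monday, common
1946: Jan 1 Tuesday, common
1947: Jan 1 Wednesday, common
1948: Jan 1 Thursday, leap
1949: Jan 1 Saturday, common
1950: Jan 1 Sunday, common
1951: Jan 1 Monday, common
1952: Jan 1 Tuesday, leap
1953: Jan 1 Thursday, common
1954: Jan 1 Friday, common
1955: Jan 1 Saturday, common
1956: Jan 1 Sunday, leap
1957: Jan 1 Tuesday, common
1958: Jan 1 Wednesday, common
1959: Jan 1 Thursday, common
1960: Jan 1 Friday, leap
1961: Jan 1 Sunday, common
1962: Jan 1 Monday, common
1963: Jan 1 Tuesday, common
1964: Jan 1 Wednesday, leap
1965: Jan 1 Friday, common
1966: Jan 1 Saturday, common
1967: Jan 1 Sunday, common
1968: Jan 1 Monday, leap
1968 matches on both conditions.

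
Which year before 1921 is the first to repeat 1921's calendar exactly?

Two years share a calendar iff Jan 1 falls on the same weekday and both are leap or both are common. 1921: Jan 1 is Saturday, common year.
1920: Jan 1 Thursday, leap
1919: Jan 1 Wednesday, common
1918: Jan 1 Tuesday, common
1917: Jan 1 Monday, common
1916: Jan 1 Saturday, leap
1915: Jan 1 Friday, common
1914: Jan 1 Thursday, common
1913: Jan 1 Wednesday, common
1912: Jan 1 Monday, leap
1911: Jan 1 Sunday, common
1910: Jan 1 Saturday, common
1910 matches on both conditions.

1910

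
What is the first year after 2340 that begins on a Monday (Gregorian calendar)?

Jan 1 advances by 2 weekdays after a leap year and by 1 after a common year.
2340: Jan 1 is Monday (leap).
2341: Wednesday
2342: Thursday
2343: Friday
2344: Saturday (leap)
2345: Monday
2345 begins on a Monday

2345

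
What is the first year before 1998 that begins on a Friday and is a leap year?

Jan 1 advances by 2 weekdays after a leap year and by 1 after a common year.
1998: Jan 1 is Thursday.
1997: Wednesday
1996: Monday (leap)
1995: Sunday
1994: Saturday
1993: Friday
1992: Wednesday (leap)
1991: Tuesday
1990: Monday
1989: Sunday
1988: Friday (leap)
1988 begins on a Friday and is a leap year.

1988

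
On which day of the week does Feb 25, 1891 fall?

Wednesday

January 1, 1891 is a Thursday.
February 25 is day 56 of the year, i.e. 55 days after Jan 1.
55 mod 7 = 6, so advance 6 weekdays from Thursday: Wednesday.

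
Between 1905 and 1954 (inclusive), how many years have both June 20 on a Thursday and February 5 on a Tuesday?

5

Check each year's weekday for June 20 and February 5:
  1905: Tue/Sun  1906: Wed/Mon  1907: Thu/Tue ✓  1908: Sat/Wed  1909: Sun/Fri  1910: Mon/Sat  1911: Tue/Sun  1912: Thu/Mon  1913: Fri/Wed  1914: Sat/Thu  1915: Sun/Fri  1916: Tue/Sat  1917: Wed/Mon  1918: Thu/Tue ✓  …(22 more)…  1941: Fri/Wed  1942: Sat/Thu  1943: Sun/Fri  1944: Tue/Sat  1945: Wed/Mon  1946: Thu/Tue ✓  1947: Fri/Wed  1948: Sun/Thu  1949: Mon/Sat  1950: Tue/Sun  1951: Wed/Mon  1952: Fri/Tue  1953: Sat/Thu  1954: Sun/Fri
Both conditions hold in: 1907, 1918, 1929, 1935, 1946 — 5.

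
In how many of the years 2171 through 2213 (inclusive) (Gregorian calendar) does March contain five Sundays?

March has 31 days; it has five Sundays when Sunday falls among the first (month-length − 28) days — i.e. when March 1 is one of Sunday/Saturday/Friday.
March 1 by year: 2171:Fri✓ 2172:Sun✓ 2173:Mon 2174:Tue 2175:Wed 2176:Fri✓ 2177:Sat✓ 2178:Sun✓ 2179:Mon 2180:Wed 2181:Thu 2182:Fri✓ 2183:Sat✓ 2184:Mon 2185:Tue …(13 more)… 2199:Fri✓ 2200:Sat✓ 2201:Sun✓ 2202:Mon 2203:Tue 2204:Thu 2205:Fri✓ 2206:Sat✓ 2207:Sun✓ 2208:Tue 2209:Wed 2210:Thu 2211:Fri✓ 2212:Sun✓ 2213:Mon
Years with five Sundays: 2171, 2172, 2176, 2177, 2178, 2182, 2183, 2188, 2189, 2193, 2194, 2195, 2199, 2200, 2201, 2205, 2206, 2207, 2211, 2212 → 20.

20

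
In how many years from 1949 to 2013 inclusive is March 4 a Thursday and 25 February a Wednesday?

Check each year's weekday for March 4 and 25 February:
  1949: Fri/Fri  1950: Sat/Sat  1951: Sun/Sun  1952: Tue/Mon  1953: Wed/Wed  1954: Thu/Thu  1955: Fri/Fri  1956: Sun/Sat  1957: Mon/Mon  1958: Tue/Tue  1959: Wed/Wed  1960: Fri/Thu  1961: Sat/Sat  1962: Sun/Sun  …(37 more)…  2000: Sat/Fri  2001: Sun/Sun  2002: Mon/Mon  2003: Tue/Tue  2004: Thu/Wed ✓  2005: Fri/Fri  2006: Sat/Sat  2007: Sun/Sun  2008: Tue/Mon  2009: Wed/Wed  2010: Thu/Thu  2011: Fri/Fri  2012: Sun/Sat  2013: Mon/Mon
Both conditions hold in: 1976, 2004 — 2.

2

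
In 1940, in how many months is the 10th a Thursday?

Check the 10th of each month of 1940: Jan 10: Wed, Feb 10: Sat, Mar 10: Sun, Apr 10: Wed, May 10: Fri, Jun 10: Mon, Jul 10: Wed, Aug 10: Sat, Sep 10: Tue, Oct 10: Thu, Nov 10: Sun, Dec 10: Tue.
Thursday occurs in October — 1 month.

1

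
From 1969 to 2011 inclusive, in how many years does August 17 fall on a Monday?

6

Track August 17's weekday year by year (advancing +1, or +2 across a Feb 29):
  1969: Sun  1970: Mon (+1) ✓  1971: Tue (+1)  1972: Thu (+2)  1973: Fri (+1)
  1974: Sat (+1)  1975: Sun (+1)  1976: Tue (+2)  1977: Wed (+1)  1978: Thu (+1)
  1979: Fri (+1)  1980: Sun (+2)  1981: Mon (+1) ✓  1982: Tue (+1)  … (15 more years) …
  1998: Mon (+1) ✓  1999: Tue (+1)  2000: Thu (+2)  2001: Fri (+1)  2002: Sat (+1)
  2003: Sun (+1)  2004: Tue (+2)  2005: Wed (+1)  2006: Thu (+1)  2007: Fri (+1)
  2008: Sun (+2)  2009: Mon (+1) ✓  2010: Tue (+1)  2011: Wed (+1)
Monday years: 1970, 1981, 1987, 1992, 1998, 2009 — 6 in total.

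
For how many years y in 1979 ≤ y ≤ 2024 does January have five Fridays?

January has 31 days; it has five Fridays when Friday falls among the first (month-length − 28) days — i.e. when January 1 is one of Friday/Thursday/Wednesday.
January 1 by year: 1979:Mon 1980:Tue 1981:Thu✓ 1982:Fri✓ 1983:Sat 1984:Sun 1985:Tue 1986:Wed✓ 1987:Thu✓ 1988:Fri✓ 1989:Sun 1990:Mon 1991:Tue 1992:Wed✓ 1993:Fri✓ …(16 more)… 2010:Fri✓ 2011:Sat 2012:Sun 2013:Tue 2014:Wed✓ 2015:Thu✓ 2016:Fri✓ 2017:Sun 2018:Mon 2019:Tue 2020:Wed✓ 2021:Fri✓ 2022:Sat 2023:Sun 2024:Mon
Years with five Fridays: 1981, 1982, 1986, 1987, 1988, 1992, 1993, 1997, 1998, 1999, 2003, 2004, 2009, 2010, 2014, 2015, 2016, 2020, 2021 → 19.

19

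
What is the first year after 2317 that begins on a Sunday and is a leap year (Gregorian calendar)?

Jan 1 advances by 2 weekdays after a leap year and by 1 after a common year.
2317: Jan 1 is Monday.
2318: Tuesday
2319: Wednesday
2320: Thursday (leap)
2321: Saturday
2322: Sunday
2323: Monday
2324: Tuesday (leap)
2325: Thursday
2326: Friday
2327: Saturday
2328: Sunday (leap)
2328 begins on a Sunday and is a leap year.

2328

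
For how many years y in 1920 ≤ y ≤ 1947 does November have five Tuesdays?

8

November has 30 days; it has five Tuesdays when Tuesday falls among the first (month-length − 28) days — i.e. when November 1 is one of Tuesday/Monday.
November 1 by year: 1920:Mon✓ 1921:Tue✓ 1922:Wed 1923:Thu 1924:Sat 1925:Sun 1926:Mon✓ 1927:Tue✓ 1928:Thu 1929:Fri 1930:Sat 1931:Sun 1932:Tue✓ 1933:Wed 1934:Thu 1935:Fri 1936:Sun 1937:Mon✓ 1938:Tue✓ 1939:Wed 1940:Fri 1941:Sat 1942:Sun 1943:Mon✓ 1944:Wed 1945:Thu 1946:Fri 1947:Sat
Years with five Tuesdays: 1920, 1921, 1926, 1927, 1932, 1937, 1938, 1943 → 8.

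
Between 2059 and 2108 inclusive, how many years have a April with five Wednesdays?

15

April has 30 days; it has five Wednesdays when Wednesday falls among the first (month-length − 28) days — i.e. when April 1 is one of Wednesday/Tuesday.
April 1 by year: 2059:Tue✓ 2060:Thu 2061:Fri 2062:Sat 2063:Sun 2064:Tue✓ 2065:Wed✓ 2066:Thu 2067:Fri 2068:Sun 2069:Mon 2070:Tue✓ 2071:Wed✓ 2072:Fri 2073:Sat …(20 more)… 2094:Thu 2095:Fri 2096:Sun 2097:Mon 2098:Tue✓ 2099:Wed✓ 2100:Thu 2101:Fri 2102:Sat 2103:Sun 2104:Tue✓ 2105:Wed✓ 2106:Thu 2107:Fri 2108:Sun
Years with five Wednesdays: 2059, 2064, 2065, 2070, 2071, 2076, 2081, 2082, 2087, 2092, 2093, 2098, 2099, 2104, 2105 → 15.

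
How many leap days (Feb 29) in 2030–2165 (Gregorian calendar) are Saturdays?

4

Leap years in 2030–2165: 33 of them.
Feb 29 weekday advances by 5 (mod 7) from one leap year to the next four years later (or differs when a century non-leap intervenes).
Leap-day weekdays: 2032:Sun 2036:Fri 2040:Wed 2044:Mon 2048:Sat✓ 2052:Thu 2056:Tue 2060:Sun 2064:Fri 2068:Wed 2072:Mon 2076:Sat✓ 2080:Thu …(7 more)… 2116:Sat✓ 2120:Thu 2124:Tue 2128:Sun 2132:Fri 2136:Wed 2140:Mon 2144:Sat✓ 2148:Thu 2152:Tue 2156:Sun 2160:Fri 2164:Wed
Saturday: 2048, 2076, 2116, 2144 → 4.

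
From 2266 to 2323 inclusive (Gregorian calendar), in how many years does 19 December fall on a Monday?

8

Track 19 December's weekday year by year (advancing +1, or +2 across a Feb 29):
  2266: Wed  2267: Thu (+1)  2268: Sat (+2)  2269: Sun (+1)  2270: Mon (+1) ✓
  2271: Tue (+1)  2272: Thu (+2)  2273: Fri (+1)  2274: Sat (+1)  2275: Sun (+1)
  2276: Tue (+2)  2277: Wed (+1)  2278: Thu (+1)  2279: Fri (+1)  … (30 more years) …
  2310: Mon (+1) ✓  2311: Tue (+1)  2312: Thu (+2)  2313: Fri (+1)  2314: Sat (+1)
  2315: Sun (+1)  2316: Tue (+2)  2317: Wed (+1)  2318: Thu (+1)  2319: Fri (+1)
  2320: Sun (+2)  2321: Mon (+1) ✓  2322: Tue (+1)  2323: Wed (+1)
Monday years: 2270, 2281, 2287, 2292, 2298, 2304, 2310, 2321 — 8 in total.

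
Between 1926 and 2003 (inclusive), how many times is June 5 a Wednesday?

Track June 5's weekday year by year (advancing +1, or +2 across a Feb 29):
  1926: Sat  1927: Sun (+1)  1928: Tue (+2)  1929: Wed (+1) ✓  1930: Thu (+1)
  1931: Fri (+1)  1932: Sun (+2)  1933: Mon (+1)  1934: Tue (+1)  1935: Wed (+1) ✓
  1936: Fri (+2)  1937: Sat (+1)  1938: Sun (+1)  1939: Mon (+1)  … (50 more years) …
  1990: Tue (+1)  1991: Wed (+1) ✓  1992: Fri (+2)  1993: Sat (+1)  1994: Sun (+1)
  1995: Mon (+1)  1996: Wed (+2) ✓  1997: Thu (+1)  1998: Fri (+1)  1999: Sat (+1)
  2000: Mon (+2)  2001: Tue (+1)  2002: Wed (+1) ✓  2003: Thu (+1)
Wednesday years: 1929, 1935, 1940, 1946, 1957, 1963, 1968, 1974, 1985, 1991, 1996, 2002 — 12 in total.

12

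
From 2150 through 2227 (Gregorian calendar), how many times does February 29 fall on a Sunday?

3

Leap years in 2150–2227: 18 of them.
Feb 29 weekday advances by 5 (mod 7) from one leap year to the next four years later (or differs when a century non-leap intervenes).
Leap-day weekdays: 2152:Tue 2156:Sun✓ 2160:Fri 2164:Wed 2168:Mon 2172:Sat 2176:Thu 2180:Tue 2184:Sun✓ 2188:Fri 2192:Wed 2196:Mon 2204:Wed 2208:Mon 2212:Sat 2216:Thu 2220:Tue 2224:Sun✓
Sunday: 2156, 2184, 2224 → 3.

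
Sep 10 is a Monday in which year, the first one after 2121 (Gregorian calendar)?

2125

From one year to the next, a fixed date's weekday advances by 1, or by 2 when a Feb 29 lies between the two dates.
2121: September 10 is Wednesday.
2122: Thursday (+1)
2123: Friday (+1)
2124: Sunday (+2)
2125: Monday (+1)
Sep 10 falls on a Monday in 2125.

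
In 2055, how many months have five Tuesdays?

4

A month of length L has five Tuesdays iff its first Tuesday is on day ≤ L−28 (so day 1–3 in a 31-day month, 1–2 in a 30-day month, day 1 in a leap February).
Checking each month of 2055: Jan starts Fri (31d); Feb starts Mon (28d); Mar starts Mon (31d) ✓; Apr starts Thu (30d); May starts Sat (31d); Jun starts Tue (30d) ✓; Jul starts Thu (31d); Aug starts Sun (31d) ✓; Sep starts Wed (30d); Oct starts Fri (31d); Nov starts Mon (30d) ✓; Dec starts Wed (31d).
Five-Tuesday months: March, June, August, November → 4.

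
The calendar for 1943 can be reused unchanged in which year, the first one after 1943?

Two years share a calendar iff Jan 1 falls on the same weekday and both are leap or both are common. 1943: Jan 1 is Friday, common year.
1944: Jan 1 Saturday, leap
1945: Jan 1 Monday, common
1946: Jan 1 Tuesday, common
1947: Jan 1 Wednesday, common
1948: Jan 1 Thursday, leap
1949: Jan 1 Saturday, common
1950: Jan 1 Sunday, common
1951: Jan 1 Monday, common
1952: Jan 1 Tuesday, leap
1953: Jan 1 Thursday, common
1954: Jan 1 Friday, common
1954 matches on both conditions.

1954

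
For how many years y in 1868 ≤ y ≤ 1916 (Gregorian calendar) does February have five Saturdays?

3

February has 28 days (29 in leap years); it has five Saturdays when Saturday falls among the first (month-length − 28) days — i.e. when February 1 is Saturday in a leap year (never in a common year).
February 1 by year: 1868:Sat✓ 1869:Mon 1870:Tue 1871:Wed 1872:Thu 1873:Sat 1874:Sun 1875:Mon 1876:Tue 1877:Thu 1878:Fri 1879:Sat 1880:Sun 1881:Tue 1882:Wed …(19 more)… 1902:Sat 1903:Sun 1904:Mon 1905:Wed 1906:Thu 1907:Fri 1908:Sat✓ 1909:Mon 1910:Tue 1911:Wed 1912:Thu 1913:Sat 1914:Sun 1915:Mon 1916:Tue
Years with five Saturdays: 1868, 1896, 1908 → 3.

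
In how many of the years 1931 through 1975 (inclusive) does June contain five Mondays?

13

June has 30 days; it has five Mondays when Monday falls among the first (month-length − 28) days — i.e. when June 1 is one of Monday/Sunday.
June 1 by year: 1931:Mon✓ 1932:Wed 1933:Thu 1934:Fri 1935:Sat 1936:Mon✓ 1937:Tue 1938:Wed 1939:Thu 1940:Sat 1941:Sun✓ 1942:Mon✓ 1943:Tue 1944:Thu 1945:Fri …(15 more)… 1961:Thu 1962:Fri 1963:Sat 1964:Mon✓ 1965:Tue 1966:Wed 1967:Thu 1968:Sat 1969:Sun✓ 1970:Mon✓ 1971:Tue 1972:Thu 1973:Fri 1974:Sat 1975:Sun✓
Years with five Mondays: 1931, 1936, 1941, 1942, 1947, 1952, 1953, 1958, 1959, 1964, 1969, 1970, 1975 → 13.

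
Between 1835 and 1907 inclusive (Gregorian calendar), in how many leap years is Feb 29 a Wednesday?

2

Leap years in 1835–1907: 17 of them.
Feb 29 weekday advances by 5 (mod 7) from one leap year to the next four years later (or differs when a century non-leap intervenes).
Leap-day weekdays: 1836:Mon 1840:Sat 1844:Thu 1848:Tue 1852:Sun 1856:Fri 1860:Wed✓ 1864:Mon 1868:Sat 1872:Thu 1876:Tue 1880:Sun 1884:Fri 1888:Wed✓ 1892:Mon 1896:Sat 1904:Mon
Wednesday: 1860, 1888 → 2.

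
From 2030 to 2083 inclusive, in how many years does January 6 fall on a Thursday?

Track January 6's weekday year by year (advancing +1, or +2 across a Feb 29):
  2030: Sun  2031: Mon (+1)  2032: Tue (+1)  2033: Thu (+2) ✓  2034: Fri (+1)
  2035: Sat (+1)  2036: Sun (+1)  2037: Tue (+2)  2038: Wed (+1)  2039: Thu (+1) ✓
  2040: Fri (+1)  2041: Sun (+2)  2042: Mon (+1)  2043: Tue (+1)  … (26 more years) …
  2070: Mon (+1)  2071: Tue (+1)  2072: Wed (+1)  2073: Fri (+2)  2074: Sat (+1)
  2075: Sun (+1)  2076: Mon (+1)  2077: Wed (+2)  2078: Thu (+1) ✓  2079: Fri (+1)
  2080: Sat (+1)  2081: Mon (+2)  2082: Tue (+1)  2083: Wed (+1)
Thursday years: 2033, 2039, 2050, 2056, 2061, 2067, 2078 — 7 in total.

7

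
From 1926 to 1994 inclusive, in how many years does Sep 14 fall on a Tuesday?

Track Sep 14's weekday year by year (advancing +1, or +2 across a Feb 29):
  1926: Tue ✓  1927: Wed (+1)  1928: Fri (+2)  1929: Sat (+1)  1930: Sun (+1)
  1931: Mon (+1)  1932: Wed (+2)  1933: Thu (+1)  1934: Fri (+1)  1935: Sat (+1)
  1936: Mon (+2)  1937: Tue (+1) ✓  1938: Wed (+1)  1939: Thu (+1)  … (41 more years) …
  1981: Mon (+1)  1982: Tue (+1) ✓  1983: Wed (+1)  1984: Fri (+2)  1985: Sat (+1)
  1986: Sun (+1)  1987: Mon (+1)  1988: Wed (+2)  1989: Thu (+1)  1990: Fri (+1)
  1991: Sat (+1)  1992: Mon (+2)  1993: Tue (+1) ✓  1994: Wed (+1)
Tuesday years: 1926, 1937, 1943, 1948, 1954, 1965, 1971, 1976, 1982, 1993 — 10 in total.

10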